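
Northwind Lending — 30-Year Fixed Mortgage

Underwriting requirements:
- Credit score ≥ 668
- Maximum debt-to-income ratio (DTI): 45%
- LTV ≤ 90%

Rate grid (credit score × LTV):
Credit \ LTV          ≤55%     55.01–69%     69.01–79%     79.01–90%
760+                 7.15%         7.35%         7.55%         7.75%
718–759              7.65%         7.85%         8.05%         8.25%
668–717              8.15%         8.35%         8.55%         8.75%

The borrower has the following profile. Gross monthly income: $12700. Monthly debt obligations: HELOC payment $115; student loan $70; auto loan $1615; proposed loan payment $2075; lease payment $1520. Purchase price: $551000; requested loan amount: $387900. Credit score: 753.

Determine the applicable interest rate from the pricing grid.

Credit score 753 ≥ 668; Total monthly debts = (115 + 70 + 1,615 + 2,075 + 1,520) = 5,395. DTI: 5,395 ÷ 12,700 = 42.5%, within the 45% cap
LTV = 387,900/551,000 = 70.4% ≤ 90%
Score 753 is in the 718–759 band; LTV 70.4% is in the 69.01–79% band → 8.05%.

8.05%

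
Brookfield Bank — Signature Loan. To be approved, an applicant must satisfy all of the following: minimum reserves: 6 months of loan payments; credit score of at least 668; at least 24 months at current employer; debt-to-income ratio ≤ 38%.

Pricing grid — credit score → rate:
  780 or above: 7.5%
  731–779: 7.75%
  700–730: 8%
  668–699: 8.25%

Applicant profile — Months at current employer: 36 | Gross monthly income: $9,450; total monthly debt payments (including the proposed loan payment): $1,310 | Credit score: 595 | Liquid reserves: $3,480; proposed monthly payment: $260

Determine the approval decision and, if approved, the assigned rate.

Credit score 595 < 668 (below minimum)
Reserves = 3,480/260 = 13.4 months ≥ 6
Employment 36 ≥ 24 months
DTI = 1,310/9,450 = 13.9% ≤ 38%
Not all requirements met → denied.

Denied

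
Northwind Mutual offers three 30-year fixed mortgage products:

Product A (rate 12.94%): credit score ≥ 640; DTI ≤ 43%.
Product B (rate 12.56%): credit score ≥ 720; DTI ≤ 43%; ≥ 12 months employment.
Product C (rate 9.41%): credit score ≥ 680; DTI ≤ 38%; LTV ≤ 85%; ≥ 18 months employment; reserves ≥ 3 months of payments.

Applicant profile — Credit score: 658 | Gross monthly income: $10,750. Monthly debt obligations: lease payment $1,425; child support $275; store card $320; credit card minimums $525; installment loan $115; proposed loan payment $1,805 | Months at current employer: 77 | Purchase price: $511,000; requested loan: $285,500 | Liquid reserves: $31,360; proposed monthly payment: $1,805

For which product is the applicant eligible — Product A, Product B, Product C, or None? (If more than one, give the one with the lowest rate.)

Product A

Total debts = (1,425 + 275 + 320 + 525 + 115 + 1,805) = 4,465; DTI = 4,465/10,750 = 41.5%.
LTV = 285,500/511,000 = 55.9%.
Reserves = 31,360/1,805 = 17.4 months.
Product A: score 658 ≥ 640; DTI 41.5% ≤ 43% → qualifies.
Product B: score 658 < 720; DTI 41.5% ≤ 43%; employment 77 ≥ 12 mo → does not qualify.
Product C: score 658 < 680; DTI 41.5% > 38%; LTV 55.9% ≤ 85%; employment 77 ≥ 18 mo; reserves 17.4 ≥ 3 mo → does not qualify.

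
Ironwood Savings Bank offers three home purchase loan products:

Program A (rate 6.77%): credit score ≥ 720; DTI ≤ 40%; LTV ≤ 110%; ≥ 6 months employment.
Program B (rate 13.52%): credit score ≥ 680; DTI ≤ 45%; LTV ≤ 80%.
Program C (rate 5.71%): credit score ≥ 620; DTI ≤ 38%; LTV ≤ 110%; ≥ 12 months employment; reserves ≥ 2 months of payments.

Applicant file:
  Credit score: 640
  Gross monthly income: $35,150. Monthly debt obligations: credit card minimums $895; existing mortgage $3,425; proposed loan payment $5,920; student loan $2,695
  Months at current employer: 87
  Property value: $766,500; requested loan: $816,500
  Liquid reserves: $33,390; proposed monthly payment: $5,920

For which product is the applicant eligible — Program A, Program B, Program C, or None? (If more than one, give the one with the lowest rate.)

Program C

Total debts = (895 + 3,425 + 5,920 + 2,695) = 12,935; DTI = 12,935/35,150 = 36.8%.
LTV = 816,500/766,500 = 106.5%.
Reserves = 33,390/5,920 = 5.6 months.
Program A: score 640 < 720; DTI 36.8% ≤ 40%; LTV 106.5% ≤ 110%; employment 87 ≥ 6 mo → does not qualify.
Program B: score 640 < 680; DTI 36.8% ≤ 45%; LTV 106.5% > 80% → does not qualify.
Program C: score 640 ≥ 620; DTI 36.8% ≤ 38%; LTV 106.5% ≤ 110%; employment 87 ≥ 12 mo; reserves 5.6 ≥ 2 mo → qualifies.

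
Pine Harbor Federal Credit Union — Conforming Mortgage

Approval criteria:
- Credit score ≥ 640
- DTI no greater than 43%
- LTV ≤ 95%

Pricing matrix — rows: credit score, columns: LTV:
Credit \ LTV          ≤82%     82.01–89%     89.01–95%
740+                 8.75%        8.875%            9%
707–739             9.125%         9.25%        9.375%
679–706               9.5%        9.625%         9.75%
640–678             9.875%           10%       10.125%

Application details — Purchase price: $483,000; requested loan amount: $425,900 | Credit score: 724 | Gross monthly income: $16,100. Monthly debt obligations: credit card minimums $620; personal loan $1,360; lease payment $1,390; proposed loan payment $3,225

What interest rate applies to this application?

Credit score 724 ≥ 640; Total monthly debts = (620 + 1,360 + 1,390 + 3,225) = 6,595. DTI: 6,595 ÷ 16,100 = 41%, within the 43% cap
LTV: 425,900 ÷ 483,000 = 88.2%, within 95% cap
Row: 724 falls in 707–739. Column: 88.2% falls in 82.01–89%. Rate = 9.25%.

9.25%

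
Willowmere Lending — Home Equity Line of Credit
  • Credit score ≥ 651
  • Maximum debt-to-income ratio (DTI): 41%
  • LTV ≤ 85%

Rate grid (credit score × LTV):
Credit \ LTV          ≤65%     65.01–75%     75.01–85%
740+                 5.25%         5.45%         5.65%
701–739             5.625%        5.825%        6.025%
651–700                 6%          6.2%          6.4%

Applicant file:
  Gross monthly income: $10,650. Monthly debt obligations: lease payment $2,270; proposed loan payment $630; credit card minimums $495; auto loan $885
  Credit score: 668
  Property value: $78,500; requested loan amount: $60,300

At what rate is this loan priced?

Credit score 668 ≥ 651; Total monthly debts = (2,270 + 630 + 495 + 885) = 4,280. DTI = 4,280/10,650 = 40.2% ≤ 41%
Loan-to-value = 60,300/78,500 = 76.8% — pass (85% max)
Row: 668 falls in 651–700. Column: 76.8% falls in 75.01–85%. Rate = 6.4%.

6.4%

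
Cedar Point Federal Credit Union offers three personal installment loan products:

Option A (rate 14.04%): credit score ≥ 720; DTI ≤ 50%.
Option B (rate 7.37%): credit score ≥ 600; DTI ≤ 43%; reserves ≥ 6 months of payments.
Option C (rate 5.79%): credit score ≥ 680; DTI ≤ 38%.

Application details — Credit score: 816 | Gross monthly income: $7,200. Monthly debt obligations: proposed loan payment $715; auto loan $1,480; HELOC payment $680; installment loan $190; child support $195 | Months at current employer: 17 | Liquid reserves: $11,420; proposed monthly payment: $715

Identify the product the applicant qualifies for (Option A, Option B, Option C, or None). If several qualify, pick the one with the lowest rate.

Total debts = (715 + 1,480 + 680 + 190 + 195) = 3,260; DTI = 3,260/7,200 = 45.3%.
Reserves = 11,420/715 = 16.0 months.
Option A: score 816 ≥ 720; DTI 45.3% ≤ 50% → qualifies.
Option B: score 816 ≥ 600; DTI 45.3% > 43%; reserves 16.0 ≥ 6 mo → does not qualify.
Option C: score 816 ≥ 680; DTI 45.3% > 38% → does not qualify.

Option A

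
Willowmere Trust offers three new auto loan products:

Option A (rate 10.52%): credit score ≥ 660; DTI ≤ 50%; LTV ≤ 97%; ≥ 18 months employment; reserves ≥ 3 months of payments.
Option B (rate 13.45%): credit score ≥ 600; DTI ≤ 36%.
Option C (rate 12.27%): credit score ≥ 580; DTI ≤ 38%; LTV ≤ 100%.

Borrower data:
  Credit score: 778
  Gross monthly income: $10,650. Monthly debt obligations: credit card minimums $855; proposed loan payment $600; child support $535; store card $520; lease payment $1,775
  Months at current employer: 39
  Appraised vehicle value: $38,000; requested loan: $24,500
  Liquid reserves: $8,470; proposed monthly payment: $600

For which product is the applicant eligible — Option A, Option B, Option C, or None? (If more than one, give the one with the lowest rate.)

Option A

Total debts = (855 + 600 + 535 + 520 + 1,775) = 4,285; DTI = 4,285/10,650 = 40.2%.
LTV = 24,500/38,000 = 64.5%.
Reserves = 8,470/600 = 14.1 months.
Option A: score 778 ≥ 660; DTI 40.2% ≤ 50%; LTV 64.5% ≤ 97%; employment 39 ≥ 18 mo; reserves 14.1 ≥ 3 mo → qualifies.
Option B: score 778 ≥ 600; DTI 40.2% > 36% → does not qualify.
Option C: score 778 ≥ 580; DTI 40.2% > 38%; LTV 64.5% ≤ 100% → does not qualify.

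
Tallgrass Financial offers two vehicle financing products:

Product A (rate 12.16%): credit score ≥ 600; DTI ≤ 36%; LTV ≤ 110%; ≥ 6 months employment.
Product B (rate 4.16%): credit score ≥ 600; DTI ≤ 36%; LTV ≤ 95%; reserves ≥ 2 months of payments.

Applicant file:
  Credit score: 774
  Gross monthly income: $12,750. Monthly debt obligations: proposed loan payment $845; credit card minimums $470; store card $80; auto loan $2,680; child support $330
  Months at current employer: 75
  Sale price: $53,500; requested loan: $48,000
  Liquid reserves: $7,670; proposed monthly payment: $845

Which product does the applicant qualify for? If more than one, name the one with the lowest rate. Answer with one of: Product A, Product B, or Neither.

Product B

Total debts = (845 + 470 + 80 + 2,680 + 330) = 4,405; DTI = 4,405/12,750 = 34.5%.
LTV = 48,000/53,500 = 89.7%.
Reserves = 7,670/845 = 9.1 months.
Product A: score 774 ≥ 600; DTI 34.5% ≤ 36%; LTV 89.7% ≤ 110%; employment 75 ≥ 6 mo → qualifies.
Product B: score 774 ≥ 600; DTI 34.5% ≤ 36%; LTV 89.7% ≤ 95%; reserves 9.1 ≥ 2 mo → qualifies.
Qualifying: Product A, Product B. Lowest rate is 4.16% → Product B.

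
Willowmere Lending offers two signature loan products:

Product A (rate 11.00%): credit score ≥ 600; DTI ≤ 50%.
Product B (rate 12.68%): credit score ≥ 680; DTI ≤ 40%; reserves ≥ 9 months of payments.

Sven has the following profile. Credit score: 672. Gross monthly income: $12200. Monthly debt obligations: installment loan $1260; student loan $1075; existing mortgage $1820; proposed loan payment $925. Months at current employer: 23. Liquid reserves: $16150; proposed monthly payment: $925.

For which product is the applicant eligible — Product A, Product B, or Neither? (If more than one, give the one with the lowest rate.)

Product A

Total debts = (1,260 + 1,075 + 1,820 + 925) = 5,080; DTI = 5,080/12,200 = 41.6%.
Reserves = 16,150/925 = 17.5 months.
Product A: score 672 ≥ 600; DTI 41.6% ≤ 50% → qualifies.
Product B: score 672 < 680; DTI 41.6% > 40%; reserves 17.5 ≥ 9 mo → does not qualify.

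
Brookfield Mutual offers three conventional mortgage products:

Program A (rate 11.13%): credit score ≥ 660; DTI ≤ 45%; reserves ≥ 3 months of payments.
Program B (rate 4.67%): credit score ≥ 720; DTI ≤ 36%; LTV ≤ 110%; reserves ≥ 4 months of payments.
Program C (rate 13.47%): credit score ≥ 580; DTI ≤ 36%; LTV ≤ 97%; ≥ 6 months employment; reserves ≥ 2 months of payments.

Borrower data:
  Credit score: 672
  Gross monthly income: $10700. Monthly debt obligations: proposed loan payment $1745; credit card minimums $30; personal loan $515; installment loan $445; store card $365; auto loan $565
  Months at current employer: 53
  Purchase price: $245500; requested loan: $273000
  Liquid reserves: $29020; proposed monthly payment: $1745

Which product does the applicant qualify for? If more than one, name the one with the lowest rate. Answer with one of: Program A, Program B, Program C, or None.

Total debts = (1,745 + 30 + 515 + 445 + 365 + 565) = 3,665; DTI = 3,665/10,700 = 34.3%.
LTV = 273,000/245,500 = 111.2%.
Reserves = 29,020/1,745 = 16.6 months.
Program A: score 672 ≥ 660; DTI 34.3% ≤ 45%; reserves 16.6 ≥ 3 mo → qualifies.
Program B: score 672 < 720; DTI 34.3% ≤ 36%; LTV 111.2% > 110%; reserves 16.6 ≥ 4 mo → does not qualify.
Program C: score 672 ≥ 580; DTI 34.3% ≤ 36%; LTV 111.2% > 97%; employment 53 ≥ 6 mo; reserves 16.6 ≥ 2 mo → does not qualify.

Program A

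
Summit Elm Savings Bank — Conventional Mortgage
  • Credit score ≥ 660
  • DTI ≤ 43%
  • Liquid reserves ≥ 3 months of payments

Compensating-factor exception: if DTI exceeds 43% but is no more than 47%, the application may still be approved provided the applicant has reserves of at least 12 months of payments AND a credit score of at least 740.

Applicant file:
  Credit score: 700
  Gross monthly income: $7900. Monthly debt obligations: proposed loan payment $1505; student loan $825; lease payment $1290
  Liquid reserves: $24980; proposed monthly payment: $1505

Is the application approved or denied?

Credit score 700 ≥ 660 (meets base)
Total debts = (1,505 + 825 + 1,290) = 3,620. DTI: 3,620 ÷ 7,900 = 45.8%, over the 43% base limit.
Reserves: 24,980 ÷ 1,505 = 16.6 months (meets 3-month minimum)
45.8% falls in the override range (43%–47%), so the compensating-factor test applies.
Reserves 16.6 ≥ 12 months; credit score 700 < 740.
Override conditions not both satisfied; exception does not apply.

Denied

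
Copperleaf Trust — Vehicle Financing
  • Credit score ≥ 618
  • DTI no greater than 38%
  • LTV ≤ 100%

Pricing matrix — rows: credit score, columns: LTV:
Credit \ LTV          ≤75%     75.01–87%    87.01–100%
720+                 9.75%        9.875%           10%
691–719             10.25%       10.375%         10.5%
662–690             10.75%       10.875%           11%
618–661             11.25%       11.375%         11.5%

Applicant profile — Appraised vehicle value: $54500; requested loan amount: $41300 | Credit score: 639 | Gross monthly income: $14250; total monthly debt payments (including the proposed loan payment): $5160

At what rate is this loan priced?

Credit score 639 ≥ 618; DTI = 5,160/14,250 = 36.2% ≤ 38%
LTV = 41,300/54,500 = 75.8% ≤ 100%
Row: 639 falls in 618–661. Column: 75.8% falls in 75.01–87%. Rate = 11.375%.

11.375%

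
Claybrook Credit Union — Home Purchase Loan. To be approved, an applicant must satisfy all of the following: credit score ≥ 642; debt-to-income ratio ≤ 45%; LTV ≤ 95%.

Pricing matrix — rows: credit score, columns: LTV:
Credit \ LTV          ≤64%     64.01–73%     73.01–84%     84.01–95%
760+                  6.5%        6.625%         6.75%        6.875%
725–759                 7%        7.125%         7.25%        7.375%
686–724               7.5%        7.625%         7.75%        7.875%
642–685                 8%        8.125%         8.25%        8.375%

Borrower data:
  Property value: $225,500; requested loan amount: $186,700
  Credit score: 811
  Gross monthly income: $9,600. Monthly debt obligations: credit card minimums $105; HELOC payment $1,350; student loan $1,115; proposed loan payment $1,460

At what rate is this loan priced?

6.75%

Credit score 811 ≥ 642; Total monthly debts = (105 + 1,350 + 1,115 + 1,460) = 4,030. Debt-to-income = 4,030/9,600 = 42% — meets 45% limit
Loan-to-value = 186,700/225,500 = 82.8% — pass (95% max)
Row: 811 falls in 760+. Column: 82.8% falls in 73.01–84%. Rate = 6.75%.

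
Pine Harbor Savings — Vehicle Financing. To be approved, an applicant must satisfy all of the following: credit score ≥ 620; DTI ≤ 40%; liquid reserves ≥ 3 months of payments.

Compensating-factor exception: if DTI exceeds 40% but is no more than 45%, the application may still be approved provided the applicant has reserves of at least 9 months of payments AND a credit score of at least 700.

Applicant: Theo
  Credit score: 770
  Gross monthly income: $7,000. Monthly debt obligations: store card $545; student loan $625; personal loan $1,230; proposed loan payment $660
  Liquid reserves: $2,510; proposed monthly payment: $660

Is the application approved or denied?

Denied

Credit score 770 ≥ 620 (meets base)
Total debts = (545 + 625 + 1,230 + 660) = 3,060. DTI: 3,060 ÷ 7,000 = 43.7%, over the 40% base limit.
Reserves: 2,510 ÷ 660 = 3.8 months (meets 3-month minimum)
43.7% falls in the override range (40%–45%), so the compensating-factor test applies.
Reserves 3.8 < 9 months; credit score 770 ≥ 700.
Compensating-factor requirement not fully met.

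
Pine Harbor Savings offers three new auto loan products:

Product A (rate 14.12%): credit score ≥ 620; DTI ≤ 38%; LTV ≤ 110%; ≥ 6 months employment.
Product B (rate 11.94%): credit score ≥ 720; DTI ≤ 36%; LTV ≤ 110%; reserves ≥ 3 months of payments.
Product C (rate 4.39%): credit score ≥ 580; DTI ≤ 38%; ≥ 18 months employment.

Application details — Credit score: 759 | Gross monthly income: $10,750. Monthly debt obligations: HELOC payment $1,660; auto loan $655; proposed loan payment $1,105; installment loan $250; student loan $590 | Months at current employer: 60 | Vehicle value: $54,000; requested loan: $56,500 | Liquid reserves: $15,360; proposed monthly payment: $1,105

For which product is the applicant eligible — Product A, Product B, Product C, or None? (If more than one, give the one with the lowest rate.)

Total debts = (1,660 + 655 + 1,105 + 250 + 590) = 4,260; DTI = 4,260/10,750 = 39.6%.
LTV = 56,500/54,000 = 104.6%.
Reserves = 15,360/1,105 = 13.9 months.
Product A: score 759 ≥ 620; DTI 39.6% > 38%; LTV 104.6% ≤ 110%; employment 60 ≥ 6 mo → does not qualify.
Product B: score 759 ≥ 720; DTI 39.6% > 36%; LTV 104.6% ≤ 110%; reserves 13.9 ≥ 3 mo → does not qualify.
Product C: score 759 ≥ 580; DTI 39.6% > 38%; employment 60 ≥ 18 mo → does not qualify.

None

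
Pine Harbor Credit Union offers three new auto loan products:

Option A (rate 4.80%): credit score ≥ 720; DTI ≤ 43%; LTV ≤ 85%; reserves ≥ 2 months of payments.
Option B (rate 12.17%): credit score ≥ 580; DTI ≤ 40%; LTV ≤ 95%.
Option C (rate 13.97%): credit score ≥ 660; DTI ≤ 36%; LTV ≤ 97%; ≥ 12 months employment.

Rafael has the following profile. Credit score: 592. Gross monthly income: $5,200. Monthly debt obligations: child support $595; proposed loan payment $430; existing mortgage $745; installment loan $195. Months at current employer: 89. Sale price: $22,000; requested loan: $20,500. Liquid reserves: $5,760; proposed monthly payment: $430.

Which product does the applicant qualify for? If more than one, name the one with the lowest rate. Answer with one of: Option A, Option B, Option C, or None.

Total debts = (595 + 430 + 745 + 195) = 1,965; DTI = 1,965/5,200 = 37.8%.
LTV = 20,500/22,000 = 93.2%.
Reserves = 5,760/430 = 13.4 months.
Option A: score 592 < 720; DTI 37.8% ≤ 43%; LTV 93.2% > 85%; reserves 13.4 ≥ 2 mo → does not qualify.
Option B: score 592 ≥ 580; DTI 37.8% ≤ 40%; LTV 93.2% ≤ 95% → qualifies.
Option C: score 592 < 660; DTI 37.8% > 36%; LTV 93.2% ≤ 97%; employment 89 ≥ 12 mo → does not qualify.

Option B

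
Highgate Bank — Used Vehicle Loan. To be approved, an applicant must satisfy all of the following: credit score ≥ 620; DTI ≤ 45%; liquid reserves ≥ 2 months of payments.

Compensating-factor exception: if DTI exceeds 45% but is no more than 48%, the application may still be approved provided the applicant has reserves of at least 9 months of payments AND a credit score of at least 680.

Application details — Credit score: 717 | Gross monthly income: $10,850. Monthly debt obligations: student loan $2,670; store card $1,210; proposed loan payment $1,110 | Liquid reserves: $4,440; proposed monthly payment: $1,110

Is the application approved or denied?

Credit score 717 ≥ 620 (meets base)
Total debts = (2,670 + 1,210 + 1,110) = 4,990. DTI = 4,990/10,850 = 46% > 45% — standard DTI limit exceeded.
Reserves = 4,440/1,110 = 4.0 months ≥ 2
46% falls in the override range (45%–48%), so the compensating-factor test applies.
Override check — reserves: 4.0 mo (short of 9); score: 717 (ok).
Override conditions not both satisfied; exception does not apply.

Denied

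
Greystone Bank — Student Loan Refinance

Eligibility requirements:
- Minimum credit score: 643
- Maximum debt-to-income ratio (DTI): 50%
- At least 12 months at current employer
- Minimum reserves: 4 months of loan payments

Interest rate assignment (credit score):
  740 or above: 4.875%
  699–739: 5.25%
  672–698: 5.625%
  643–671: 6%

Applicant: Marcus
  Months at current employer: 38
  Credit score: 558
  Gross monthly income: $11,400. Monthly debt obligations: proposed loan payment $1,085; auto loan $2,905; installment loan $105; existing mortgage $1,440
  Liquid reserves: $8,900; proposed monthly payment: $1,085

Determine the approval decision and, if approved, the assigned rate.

Denied

Credit score 558 < 643 (below minimum)
Reserves: 8,900 ÷ 1,085 = 8.2 months (meets 4-month minimum)
Employment 38 ≥ 12 months
Total monthly debts = (1,085 + 2,905 + 105 + 1,440) = 5,535. DTI: 5,535 ÷ 11,400 = 48.6%, within the 50% cap
Not all requirements met → denied.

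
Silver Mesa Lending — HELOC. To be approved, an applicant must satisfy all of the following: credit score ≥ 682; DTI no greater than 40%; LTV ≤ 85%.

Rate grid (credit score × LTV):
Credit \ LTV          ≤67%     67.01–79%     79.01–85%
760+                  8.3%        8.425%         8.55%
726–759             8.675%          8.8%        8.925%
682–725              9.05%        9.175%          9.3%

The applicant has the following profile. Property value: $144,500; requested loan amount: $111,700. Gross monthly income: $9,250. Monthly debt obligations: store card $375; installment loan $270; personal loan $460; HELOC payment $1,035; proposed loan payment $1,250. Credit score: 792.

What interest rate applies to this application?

8.425%

Credit score 792 ≥ 682; Total monthly debts = (375 + 270 + 460 + 1,035 + 1,250) = 3,390. DTI = 3,390/9,250 = 36.6% ≤ 40%
LTV = 111,700/144,500 = 77.3% ≤ 85%
Credit 792 → row 760+; LTV 77.3% → column 67.01–79%. Grid cell → 8.425%.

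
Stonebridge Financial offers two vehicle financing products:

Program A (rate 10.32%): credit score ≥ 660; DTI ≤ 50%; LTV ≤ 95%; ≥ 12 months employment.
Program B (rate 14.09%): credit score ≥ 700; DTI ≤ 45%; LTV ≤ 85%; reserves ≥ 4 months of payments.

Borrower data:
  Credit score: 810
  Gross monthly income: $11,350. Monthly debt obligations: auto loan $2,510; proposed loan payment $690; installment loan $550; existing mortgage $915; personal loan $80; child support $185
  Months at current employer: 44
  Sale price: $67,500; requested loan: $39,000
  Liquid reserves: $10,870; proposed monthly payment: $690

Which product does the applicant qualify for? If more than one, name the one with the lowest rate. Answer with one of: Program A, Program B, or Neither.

Total debts = (2,510 + 690 + 550 + 915 + 80 + 185) = 4,930; DTI = 4,930/11,350 = 43.4%.
LTV = 39,000/67,500 = 57.8%.
Reserves = 10,870/690 = 15.8 months.
Program A: score 810 ≥ 660; DTI 43.4% ≤ 50%; LTV 57.8% ≤ 95%; employment 44 ≥ 12 mo → qualifies.
Program B: score 810 ≥ 700; DTI 43.4% ≤ 45%; LTV 57.8% ≤ 85%; reserves 15.8 ≥ 4 mo → qualifies.
Qualifying: Program A, Program B. Lowest rate is 10.32% → Program A.

Program A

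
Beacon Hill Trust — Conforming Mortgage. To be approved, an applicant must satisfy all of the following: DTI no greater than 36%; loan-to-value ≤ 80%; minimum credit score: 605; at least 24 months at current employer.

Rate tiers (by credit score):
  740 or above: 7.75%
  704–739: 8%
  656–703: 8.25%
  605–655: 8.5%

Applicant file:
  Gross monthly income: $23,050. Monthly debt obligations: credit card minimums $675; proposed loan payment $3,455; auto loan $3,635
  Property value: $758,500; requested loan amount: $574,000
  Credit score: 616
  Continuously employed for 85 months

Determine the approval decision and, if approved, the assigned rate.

Approved at 8.5%

Credit score 616 ≥ 605 (meets minimum)
Employment 85 ≥ 24 months
Total monthly debts = (675 + 3,455 + 3,635) = 7,765. DTI: 7,765 ÷ 23,050 = 33.7%, within the 36% cap
LTV: 574,000 ÷ 758,500 = 75.7%, within 80% cap
All requirements met. Score 616 falls in the 605–655 tier → 8.5%.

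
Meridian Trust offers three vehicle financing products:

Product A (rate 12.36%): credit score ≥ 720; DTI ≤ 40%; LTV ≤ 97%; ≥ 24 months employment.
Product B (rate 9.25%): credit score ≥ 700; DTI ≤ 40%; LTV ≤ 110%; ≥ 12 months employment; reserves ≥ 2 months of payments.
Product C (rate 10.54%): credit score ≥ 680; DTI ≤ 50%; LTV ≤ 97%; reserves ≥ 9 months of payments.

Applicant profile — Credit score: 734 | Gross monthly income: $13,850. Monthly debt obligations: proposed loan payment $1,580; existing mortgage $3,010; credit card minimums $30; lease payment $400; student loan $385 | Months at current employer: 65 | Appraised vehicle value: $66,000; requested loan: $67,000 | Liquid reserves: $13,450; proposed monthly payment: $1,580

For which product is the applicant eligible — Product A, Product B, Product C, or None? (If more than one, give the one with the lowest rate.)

Total debts = (1,580 + 3,010 + 30 + 400 + 385) = 5,405; DTI = 5,405/13,850 = 39%.
LTV = 67,000/66,000 = 101.5%.
Reserves = 13,450/1,580 = 8.5 months.
Product A: score 734 ≥ 720; DTI 39% ≤ 40%; LTV 101.5% > 97%; employment 65 ≥ 24 mo → does not qualify.
Product B: score 734 ≥ 700; DTI 39% ≤ 40%; LTV 101.5% ≤ 110%; employment 65 ≥ 12 mo; reserves 8.5 ≥ 2 mo → qualifies.
Product C: score 734 ≥ 680; DTI 39% ≤ 50%; LTV 101.5% > 97%; reserves 8.5 < 9 mo → does not qualify.

Product B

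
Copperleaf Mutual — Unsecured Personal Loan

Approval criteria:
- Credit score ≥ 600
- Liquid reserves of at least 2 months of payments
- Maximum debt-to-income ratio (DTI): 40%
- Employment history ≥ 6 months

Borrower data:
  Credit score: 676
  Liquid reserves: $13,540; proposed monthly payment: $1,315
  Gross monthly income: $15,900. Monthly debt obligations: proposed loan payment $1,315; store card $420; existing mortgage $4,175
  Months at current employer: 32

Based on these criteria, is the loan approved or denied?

Credit score 676 ≥ 600 (meets)
Reserves: 13,540 ÷ 1,315 = 10.3 months (meets 2-month minimum)
Total monthly debts = (1,315 + 420 + 4,175) = 5,910. Debt-to-income = 5,910/15,900 = 37.2% — meets 40% limit
Employment 32 ≥ 6 months
All criteria satisfied.

Approved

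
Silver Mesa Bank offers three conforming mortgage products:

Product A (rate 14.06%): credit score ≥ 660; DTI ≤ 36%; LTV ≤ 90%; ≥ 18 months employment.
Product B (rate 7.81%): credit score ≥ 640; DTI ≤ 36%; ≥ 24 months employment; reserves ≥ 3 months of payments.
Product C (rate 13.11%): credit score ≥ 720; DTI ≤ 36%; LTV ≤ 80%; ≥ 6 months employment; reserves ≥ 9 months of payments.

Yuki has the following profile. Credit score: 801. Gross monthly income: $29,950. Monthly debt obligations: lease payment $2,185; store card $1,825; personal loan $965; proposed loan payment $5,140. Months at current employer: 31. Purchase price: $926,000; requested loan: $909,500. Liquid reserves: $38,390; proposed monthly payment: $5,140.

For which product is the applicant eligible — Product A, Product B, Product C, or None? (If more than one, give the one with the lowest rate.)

Total debts = (2,185 + 1,825 + 965 + 5,140) = 10,115; DTI = 10,115/29,950 = 33.8%.
LTV = 909,500/926,000 = 98.2%.
Reserves = 38,390/5,140 = 7.5 months.
Product A: score 801 ≥ 660; DTI 33.8% ≤ 36%; LTV 98.2% > 90%; employment 31 ≥ 18 mo → does not qualify.
Product B: score 801 ≥ 640; DTI 33.8% ≤ 36%; employment 31 ≥ 24 mo; reserves 7.5 ≥ 3 mo → qualifies.
Product C: score 801 ≥ 720; DTI 33.8% ≤ 36%; LTV 98.2% > 80%; employment 31 ≥ 6 mo; reserves 7.5 < 9 mo → does not qualify.

Product B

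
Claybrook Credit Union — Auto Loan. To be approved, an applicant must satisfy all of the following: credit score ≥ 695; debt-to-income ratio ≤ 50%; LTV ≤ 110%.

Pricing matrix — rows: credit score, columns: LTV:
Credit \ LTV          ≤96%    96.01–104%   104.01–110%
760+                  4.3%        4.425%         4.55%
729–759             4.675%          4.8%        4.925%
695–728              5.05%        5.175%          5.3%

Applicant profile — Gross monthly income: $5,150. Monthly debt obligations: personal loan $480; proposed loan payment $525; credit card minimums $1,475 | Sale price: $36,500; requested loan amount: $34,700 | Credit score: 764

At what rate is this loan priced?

4.3%

Credit score 764 ≥ 695; Total monthly debts = (480 + 525 + 1,475) = 2,480. Debt-to-income = 2,480/5,150 = 48.2% — meets 50% limit
LTV = 34,700/36,500 = 95.1% ≤ 110%
Credit 764 → row 760+; LTV 95.1% → column ≤96%. Grid cell → 4.3%.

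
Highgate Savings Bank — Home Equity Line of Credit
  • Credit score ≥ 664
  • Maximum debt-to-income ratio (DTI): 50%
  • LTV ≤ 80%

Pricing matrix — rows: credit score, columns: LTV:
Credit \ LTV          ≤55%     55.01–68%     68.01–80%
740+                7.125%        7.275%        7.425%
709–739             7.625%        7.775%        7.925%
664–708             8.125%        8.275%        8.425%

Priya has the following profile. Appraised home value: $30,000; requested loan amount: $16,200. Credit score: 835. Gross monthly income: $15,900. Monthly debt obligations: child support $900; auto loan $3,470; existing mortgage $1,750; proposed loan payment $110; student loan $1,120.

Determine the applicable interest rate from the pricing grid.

Credit score 835 ≥ 664; Total monthly debts = (900 + 3,470 + 1,750 + 110 + 1,120) = 7,350. DTI = 7,350/15,900 = 46.2% ≤ 50%
LTV = 16,200/30,000 = 54% ≤ 80%
Credit 835 → row 740+; LTV 54% → column ≤55%. Grid cell → 7.125%.

7.125%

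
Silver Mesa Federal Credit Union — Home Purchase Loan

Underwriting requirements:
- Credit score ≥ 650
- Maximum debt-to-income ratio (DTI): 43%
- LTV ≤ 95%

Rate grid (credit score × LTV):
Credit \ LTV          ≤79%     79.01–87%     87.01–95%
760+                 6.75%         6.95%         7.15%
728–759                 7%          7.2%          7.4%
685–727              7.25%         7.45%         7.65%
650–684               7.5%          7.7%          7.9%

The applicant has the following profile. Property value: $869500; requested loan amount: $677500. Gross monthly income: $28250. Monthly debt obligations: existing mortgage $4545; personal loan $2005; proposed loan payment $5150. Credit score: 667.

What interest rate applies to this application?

Credit score 667 ≥ 650; Total monthly debts = (4,545 + 2,005 + 5,150) = 11,700. Debt-to-income = 11,700/28,250 = 41.4% — meets 43% limit
LTV: 677,500 ÷ 869,500 = 77.9%, within 95% cap
Row: 667 falls in 650–684. Column: 77.9% falls in ≤79%. Rate = 7.5%.

7.5%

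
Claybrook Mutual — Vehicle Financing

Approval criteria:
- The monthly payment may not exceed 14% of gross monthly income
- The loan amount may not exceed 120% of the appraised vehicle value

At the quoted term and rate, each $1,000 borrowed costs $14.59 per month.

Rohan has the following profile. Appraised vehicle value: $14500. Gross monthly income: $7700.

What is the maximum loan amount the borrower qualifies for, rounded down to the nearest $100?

$17,400

Payment cap: 14% × $7,700 = $1,078/month.
At $14.59 per $1,000, that supports 1,078/14.59 × 1,000 ≈ $73,886 → $73,800.
LTV cap: 120% × $14,500 = $17,400 → $17,400.
Binding constraint: loan-to-value.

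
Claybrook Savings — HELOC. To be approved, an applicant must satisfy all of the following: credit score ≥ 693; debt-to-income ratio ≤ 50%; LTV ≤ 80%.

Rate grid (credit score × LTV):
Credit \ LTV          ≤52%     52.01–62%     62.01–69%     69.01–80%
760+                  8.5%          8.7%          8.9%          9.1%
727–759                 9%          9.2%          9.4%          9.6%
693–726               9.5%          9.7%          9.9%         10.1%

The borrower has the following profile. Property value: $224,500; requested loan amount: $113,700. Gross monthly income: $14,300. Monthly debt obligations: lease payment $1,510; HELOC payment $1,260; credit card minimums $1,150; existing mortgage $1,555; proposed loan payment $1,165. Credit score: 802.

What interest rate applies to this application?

8.5%

Credit score 802 ≥ 693; Total monthly debts = (1,510 + 1,260 + 1,150 + 1,555 + 1,165) = 6,640. DTI = 6,640/14,300 = 46.4% ≤ 50%
LTV = 113,700/224,500 = 50.6% ≤ 80%
Credit 802 → row 760+; LTV 50.6% → column ≤52%. Grid cell → 8.5%.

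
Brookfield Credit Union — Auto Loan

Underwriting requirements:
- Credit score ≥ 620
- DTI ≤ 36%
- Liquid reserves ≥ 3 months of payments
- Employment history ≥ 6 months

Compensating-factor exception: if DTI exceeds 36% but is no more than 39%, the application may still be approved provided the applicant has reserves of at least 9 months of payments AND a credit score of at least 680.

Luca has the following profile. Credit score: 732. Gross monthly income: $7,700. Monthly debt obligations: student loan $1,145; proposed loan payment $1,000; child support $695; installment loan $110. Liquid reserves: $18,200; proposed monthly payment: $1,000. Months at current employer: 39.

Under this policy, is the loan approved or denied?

Credit score 732 ≥ 620 (meets base)
Total debts = (1,145 + 1,000 + 695 + 110) = 2,950. DTI: 2,950 ÷ 7,700 = 38.3%, over the 36% base limit.
Reserves = 18,200/1,000 = 18.2 months ≥ 3
Employment 39 ≥ 6 months
DTI 38.3% is within the 36%–39% exception band; checking compensating factors.
Reserves 18.2 ≥ 9 months; credit score 732 ≥ 680.
Both compensating conditions met → exception applies.

Approved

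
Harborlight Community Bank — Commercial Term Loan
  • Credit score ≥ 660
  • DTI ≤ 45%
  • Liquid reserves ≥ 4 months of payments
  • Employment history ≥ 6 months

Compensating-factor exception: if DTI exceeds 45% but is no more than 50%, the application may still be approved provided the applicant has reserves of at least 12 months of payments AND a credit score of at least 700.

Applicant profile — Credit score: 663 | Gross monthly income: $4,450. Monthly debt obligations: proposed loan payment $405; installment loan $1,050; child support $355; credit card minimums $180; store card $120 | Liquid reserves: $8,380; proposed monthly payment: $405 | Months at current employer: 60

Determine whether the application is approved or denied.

Denied

Credit score 663 ≥ 660 (meets base)
Total debts = (405 + 1,050 + 355 + 180 + 120) = 2,110. DTI: 2,110 ÷ 4,450 = 47.4%, over the 45% base limit.
Reserves: 8,380 ÷ 405 = 20.7 months (meets 4-month minimum)
Employment 60 ≥ 6 months
DTI 47.4% is within the 45%–50% exception band; checking compensating factors.
Override check — reserves: 20.7 mo (ok); score: 663 (below 700).
Override conditions not both satisfied; exception does not apply.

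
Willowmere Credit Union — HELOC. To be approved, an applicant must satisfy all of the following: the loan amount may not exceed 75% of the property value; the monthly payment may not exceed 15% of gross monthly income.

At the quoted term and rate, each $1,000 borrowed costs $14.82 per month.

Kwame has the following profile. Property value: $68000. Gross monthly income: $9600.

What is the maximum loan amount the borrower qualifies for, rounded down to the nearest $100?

Payment cap: 15% × $9,600 = $1,440/month.
At $14.82 per $1,000, that supports 1,440/14.82 × 1,000 ≈ $97,165 → $97,100.
LTV cap: 75% × $68,000 = $51,000 → $51,000.
Binding constraint: loan-to-value.

$51,000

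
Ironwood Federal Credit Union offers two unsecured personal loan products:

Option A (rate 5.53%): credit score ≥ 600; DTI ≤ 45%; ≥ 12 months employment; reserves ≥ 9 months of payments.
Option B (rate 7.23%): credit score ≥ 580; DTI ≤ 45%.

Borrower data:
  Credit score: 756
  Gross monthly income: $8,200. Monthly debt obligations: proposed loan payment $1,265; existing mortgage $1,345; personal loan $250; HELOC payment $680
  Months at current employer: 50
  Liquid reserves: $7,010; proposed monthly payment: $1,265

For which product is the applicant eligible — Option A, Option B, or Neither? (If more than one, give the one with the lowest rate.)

Total debts = (1,265 + 1,345 + 250 + 680) = 3,540; DTI = 3,540/8,200 = 43.2%.
Reserves = 7,010/1,265 = 5.5 months.
Option A: score 756 ≥ 600; DTI 43.2% ≤ 45%; employment 50 ≥ 12 mo; reserves 5.5 < 9 mo → does not qualify.
Option B: score 756 ≥ 580; DTI 43.2% ≤ 45% → qualifies.

Option B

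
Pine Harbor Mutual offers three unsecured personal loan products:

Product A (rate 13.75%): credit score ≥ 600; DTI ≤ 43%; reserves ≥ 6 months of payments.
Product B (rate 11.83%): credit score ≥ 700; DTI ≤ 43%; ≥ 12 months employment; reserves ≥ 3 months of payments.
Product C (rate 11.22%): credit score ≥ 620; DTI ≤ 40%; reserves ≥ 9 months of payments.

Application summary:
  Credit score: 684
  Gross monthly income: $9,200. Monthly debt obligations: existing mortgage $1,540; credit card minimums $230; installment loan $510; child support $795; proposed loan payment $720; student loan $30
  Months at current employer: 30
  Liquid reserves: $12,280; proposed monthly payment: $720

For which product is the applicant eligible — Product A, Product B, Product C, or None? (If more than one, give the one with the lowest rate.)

Total debts = (1,540 + 230 + 510 + 795 + 720 + 30) = 3,825; DTI = 3,825/9,200 = 41.6%.
Reserves = 12,280/720 = 17.1 months.
Product A: score 684 ≥ 600; DTI 41.6% ≤ 43%; reserves 17.1 ≥ 6 mo → qualifies.
Product B: score 684 < 700; DTI 41.6% ≤ 43%; employment 30 ≥ 12 mo; reserves 17.1 ≥ 3 mo → does not qualify.
Product C: score 684 ≥ 620; DTI 41.6% > 40%; reserves 17.1 ≥ 9 mo → does not qualify.

Product A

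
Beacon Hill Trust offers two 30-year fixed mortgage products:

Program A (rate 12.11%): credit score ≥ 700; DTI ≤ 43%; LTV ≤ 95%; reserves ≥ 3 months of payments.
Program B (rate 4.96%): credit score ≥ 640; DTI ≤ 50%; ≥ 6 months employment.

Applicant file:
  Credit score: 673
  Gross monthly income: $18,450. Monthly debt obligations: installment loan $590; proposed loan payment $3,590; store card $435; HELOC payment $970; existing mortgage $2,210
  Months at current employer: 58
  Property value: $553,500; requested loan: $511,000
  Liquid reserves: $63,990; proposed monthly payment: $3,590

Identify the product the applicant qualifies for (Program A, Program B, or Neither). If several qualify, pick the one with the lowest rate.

Total debts = (590 + 3,590 + 435 + 970 + 2,210) = 7,795; DTI = 7,795/18,450 = 42.2%.
LTV = 511,000/553,500 = 92.3%.
Reserves = 63,990/3,590 = 17.8 months.
Program A: score 673 < 700; DTI 42.2% ≤ 43%; LTV 92.3% ≤ 95%; reserves 17.8 ≥ 3 mo → does not qualify.
Program B: score 673 ≥ 640; DTI 42.2% ≤ 50%; employment 58 ≥ 6 mo → qualifies.

Program B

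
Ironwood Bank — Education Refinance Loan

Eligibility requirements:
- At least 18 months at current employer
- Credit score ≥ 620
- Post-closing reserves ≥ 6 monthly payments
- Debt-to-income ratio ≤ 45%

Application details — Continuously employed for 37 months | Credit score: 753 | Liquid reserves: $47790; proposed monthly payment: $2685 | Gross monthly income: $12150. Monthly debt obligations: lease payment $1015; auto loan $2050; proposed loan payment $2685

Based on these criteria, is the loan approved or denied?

Employment 37 ≥ 18 months
Credit score 753 ≥ 620 (meets)
Reserves = 47,790/2,685 = 17.8 months ≥ 6
Total monthly debts = (1,015 + 2,050 + 2,685) = 5,750. DTI = 5,750/12,150 = 47.3% > 45%
Fails on DTI.

Denied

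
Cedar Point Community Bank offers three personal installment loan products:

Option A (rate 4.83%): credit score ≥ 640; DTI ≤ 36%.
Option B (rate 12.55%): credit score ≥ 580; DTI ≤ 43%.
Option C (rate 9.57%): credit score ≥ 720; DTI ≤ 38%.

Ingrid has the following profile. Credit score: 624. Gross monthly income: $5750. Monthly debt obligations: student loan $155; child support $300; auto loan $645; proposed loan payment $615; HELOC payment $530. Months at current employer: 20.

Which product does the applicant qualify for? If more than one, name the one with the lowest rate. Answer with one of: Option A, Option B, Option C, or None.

Option B

Total debts = (155 + 300 + 645 + 615 + 530) = 2,245; DTI = 2,245/5,750 = 39%.
Option A: score 624 < 640; DTI 39% > 36% → does not qualify.
Option B: score 624 ≥ 580; DTI 39% ≤ 43% → qualifies.
Option C: score 624 < 720; DTI 39% > 38% → does not qualify.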